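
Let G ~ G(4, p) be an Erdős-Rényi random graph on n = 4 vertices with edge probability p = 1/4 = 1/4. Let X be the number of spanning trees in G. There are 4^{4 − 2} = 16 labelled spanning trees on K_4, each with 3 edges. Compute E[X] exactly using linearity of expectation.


K_4 has 4^{4 − 2} = 16 labelled spanning trees.
For each such spanning tree H, let X_H = 1 if all 3 edges of H are present in G. Then P[X_H = 1] = p^{3} = (1/4)^{3} = 1/64.
By linearity: E[X] = Σ_H E[X_H] = 16 · p^{3} = 16 · 1/64 = 1/4.
Numerically: E[X] ≈ 0.25.

E[X] = 16 · (1/4)^{3} = 1/4 ≈ 0.25.


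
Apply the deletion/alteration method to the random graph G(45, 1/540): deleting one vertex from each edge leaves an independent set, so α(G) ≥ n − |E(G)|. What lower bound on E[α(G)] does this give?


E[|E(G)|] = C(45, 2)·p = 990 · (1/540) = 11/6.
E[α(G)] ≥ n − E[|E(G)|] = 45 − 11/6 = 259/6.
Numerically: ≈ 43.16667.
(This is only a lower bound; the true E[α(G)] may be larger.)

E[α(G)] ≥ 259/6 ≈ 43.16667.


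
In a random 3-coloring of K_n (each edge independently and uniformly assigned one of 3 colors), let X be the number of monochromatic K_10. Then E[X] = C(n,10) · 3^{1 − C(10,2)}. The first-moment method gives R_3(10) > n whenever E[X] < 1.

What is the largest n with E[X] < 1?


We need C(n, 10) · 3^{1 − 45} < 1, i.e. C(n, 10) < 3^{45 − 1} = 984770902183611232881.
Check values of n near the boundary:
  n = 567: C(567, 10) = 873787071273467749398; 873787071273467749398 < 984770902183611232881? YES
  n = 568: C(568, 10) = 889446337783744949208; 889446337783744949208 < 984770902183611232881? YES
  n = 569: C(569, 10) = 905357721286137524328; 905357721286137524328 < 984770902183611232881? YES
  n = 570: C(570, 10) = 921524823451961408691; 921524823451961408691 < 984770902183611232881? YES
  n = 571: C(571, 10) = 937951290893172842001; 937951290893172842001 < 984770902183611232881? YES
  n = 572: C(572, 10) = 954640815642161682606; 954640815642161682606 < 984770902183611232881? YES
  n = 573: C(573, 10) = 971597135635805762226; 971597135635805762226 < 984770902183611232881? YES
  n = 574: C(574, 10) = 988824035203816502691; 988824035203816502691 < 984770902183611232881? NO
  n = 575: C(575, 10) = 1006325345561406175305; 1006325345561406175305 < 984770902183611232881? NO
  n = 576: C(576, 10) = 1024104945306307344480; 1024104945306307344480 < 984770902183611232881? NO
The largest n with C(n, 10) < 984770902183611232881 is n = 573 (where E[X] = 35985079097622435638/36472996377170786403 ≈ 0.986623). Hence R_3(10) > 573, i.e. R_3(10) ≥ 574.

Largest n = 573; hence R_3(10) > 573.


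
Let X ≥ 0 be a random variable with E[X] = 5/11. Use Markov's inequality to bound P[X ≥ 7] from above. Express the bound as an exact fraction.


μ = E[X] = 5/11, a = 7.
Markov: P[X ≥ 7] ≤ μ/a = (5/11)/7 = 5/77.
Numerically: ≈ 0.06494.
(Since a = 7 > μ = 0.45455, the bound 5/77 is < 1 and informative.)

P[X ≥ 7] ≤ 5/77 ≈ 0.06494.


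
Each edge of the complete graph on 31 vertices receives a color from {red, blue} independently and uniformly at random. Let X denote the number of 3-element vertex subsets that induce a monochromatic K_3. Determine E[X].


Let X = Σ_S X_S over the C(31, 3) = 4495 subsets S of size 3, where X_S = 1 if the K_3 on S is monochromatic.
For a fixed S, the K_3 on S has C(3, 2) = 3 edges. P[all 3 edges red] = (1/2)^3, and likewise for blue, so P[monochromatic] = 2·(1/2)^3 = 2^{1 − 3} = 1/4.
By linearity: E[X] = C(31, 3) · 2^{1 − 3} = 4495 · 1/4 = 4495/4.
Numerically: E[X] ≈ 1123.7500.

E[X] = C(31,3)·2^(1−C(3,2)) = 4495/4 ≈ 1123.7500.


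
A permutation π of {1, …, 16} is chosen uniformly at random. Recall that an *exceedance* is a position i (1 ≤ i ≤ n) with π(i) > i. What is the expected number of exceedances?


Write X = Σ_{i=1}^{16} X_i, where X_i = 1_{π(i) > i}.
For each fixed i, π(i) is uniform over {1, …, 16} (marginal of a uniform permutation), so P[π(i) > i] = (n − i)/n. Summing: Σ_{i=1}^{16} (n − i)/n = (0 + 1 + … + 15)/16 = 16(16 − 1)/(2·16) = (16 − 1)/2.
Hence E[X] = Σ_{i=1}^{16} (16 − i)/16 = 15/2 ≈ 7.5000.

E[X] = 15/2 = 7.5000.


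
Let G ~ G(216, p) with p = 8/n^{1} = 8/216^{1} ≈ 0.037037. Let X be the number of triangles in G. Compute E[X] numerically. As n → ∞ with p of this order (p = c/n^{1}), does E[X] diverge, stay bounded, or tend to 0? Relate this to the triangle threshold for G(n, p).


Number of potential triangles: C(216, 3) = 1656360.
Each occurs with probability p³ ≈ (0.037037)³ ≈ 5.0805263e-05.
By linearity: E[X] = C(216, 3)·p³ ≈ 1656360 · 5.0805263e-05 ≈ 84.15181.
Here α = 1, so p = 8/n is exactly at the triangle threshold p ~ 1/n. Asymptotically E[X] → c³/6 = 8³/6 = 256/3 ≈ 85.33333, a bounded constant. In this regime the triangle count is asymptotically Poisson(c³/6).

E[X] ≈ 84.15181; in regime p = Θ(1/n^{1}) E[X] stays bounded (at the triangle threshold p ~ 1/n).


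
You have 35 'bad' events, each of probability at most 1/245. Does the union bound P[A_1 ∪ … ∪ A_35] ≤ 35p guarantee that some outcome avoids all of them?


Union bound: P[∪_{i=1}^{35} A_i] ≤ Σ_i P[A_i] ≤ 35·p = 35·(1/245) = 1/7.
Numerically: 1/7 ≈ 0.142857.
Is 1/7 < 1? YES.
Since P[∪ A_i] ≤ 1/7 < 1, the complement has P[∩ A_i^c] ≥ 1 − 1/7 = 6/7 > 0, so some outcome avoids every A_i.

35·p = 1/7 ≈ 0.142857; existence CERTIFIED by the union bound.


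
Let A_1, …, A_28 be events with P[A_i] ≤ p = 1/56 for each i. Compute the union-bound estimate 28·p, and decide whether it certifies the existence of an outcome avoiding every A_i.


Union bound: P[∪_{i=1}^{28} A_i] ≤ Σ_i P[A_i] ≤ 28·p = 28·(1/56) = 1/2.
Numerically: 1/2 ≈ 0.500000.
Is 1/2 < 1? YES.
Since P[∪ A_i] ≤ 1/2 < 1, the complement has P[∩ A_i^c] ≥ 1 − 1/2 = 1/2 > 0, so some outcome avoids every A_i.

28·p = 1/2 ≈ 0.500000; existence CERTIFIED by the union bound.


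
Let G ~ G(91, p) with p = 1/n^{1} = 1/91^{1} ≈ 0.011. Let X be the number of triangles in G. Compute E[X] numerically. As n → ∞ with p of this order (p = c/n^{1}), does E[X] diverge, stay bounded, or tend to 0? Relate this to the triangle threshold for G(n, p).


Number of potential triangles: C(91, 3) = 121485.
Each occurs with probability p³ ≈ (0.011)³ ≈ 1.32701e-06.
By linearity: E[X] = C(91, 3)·p³ ≈ 121485 · 1.32701e-06 ≈ 0.161.
Here α = 1, so p = 1/n is exactly at the triangle threshold p ~ 1/n. Asymptotically E[X] → c³/6 = 1³/6 = 1/6 ≈ 0.167, a bounded constant. In this regime the triangle count is asymptotically Poisson(c³/6).

E[X] ≈ 0.161; in regime p = Θ(1/n^{1}) E[X] stays bounded (at the triangle threshold p ~ 1/n).


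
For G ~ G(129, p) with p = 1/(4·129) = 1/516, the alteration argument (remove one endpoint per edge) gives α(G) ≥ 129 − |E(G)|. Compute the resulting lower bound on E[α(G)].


E[|E(G)|] = C(129, 2)·p = 8256 · (1/516) = 16.
E[α(G)] ≥ n − E[|E(G)|] = 129 − 16 = 113.
Numerically: ≈ 113.0000.
(This is only a lower bound; the true E[α(G)] may be larger.)

E[α(G)] ≥ 113 ≈ 113.0000.


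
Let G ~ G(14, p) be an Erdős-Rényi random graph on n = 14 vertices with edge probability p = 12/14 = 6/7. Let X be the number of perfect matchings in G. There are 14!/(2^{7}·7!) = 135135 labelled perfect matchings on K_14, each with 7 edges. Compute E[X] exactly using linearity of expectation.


K_14 has 14!/(2^{7}·7!) = 135135 labelled perfect matchings.
For each such perfect matching H, let X_H = 1 if all 7 edges of H are present in G. Then P[X_H = 1] = p^{7} = (6/7)^{7} = 279936/823543.
By linearity: E[X] = Σ_H E[X_H] = 135135 · p^{7} = 135135 · 279936/823543 = 5404164480/117649.
Numerically: E[X] ≈ 45935.

E[X] = 135135 · (6/7)^{7} = 5404164480/117649 ≈ 45935.


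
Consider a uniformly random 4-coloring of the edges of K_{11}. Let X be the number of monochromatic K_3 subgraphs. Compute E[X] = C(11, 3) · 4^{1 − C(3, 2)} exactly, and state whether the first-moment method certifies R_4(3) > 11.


E[X] = C(11, 3) · 4^{1 − 3} = 165 · 4^{−2} = 165/16.
As a reduced fraction: E[X] = 165/16 ≈ 10.3125000.
Is E[X] < 1? NO.
Since E[X] ≥ 1, the first-moment bound is inconclusive at n = 11; it does NOT by itself certify R_4(3) > 11.

E[X] = 165/16 ≈ 10.3125000; E[X] ≥ 1; first-moment method inconclusive here.


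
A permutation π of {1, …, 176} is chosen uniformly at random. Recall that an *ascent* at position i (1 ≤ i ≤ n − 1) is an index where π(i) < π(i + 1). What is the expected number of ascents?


Write X = Σ X_I over i = 1, …, 175, with X_I the indicator of one ascent.
There are 175 indicators.
For each fixed i, the pair (π(i), π(i+1)) is a uniformly random ordered pair of distinct values from {1, …, 176}; by symmetry P[π(i) < π(i+1)] = 1/2.
By linearity: E[X] = 175 · (1/2) = (176 − 1) · (1/2) = 175/2 ≈ 87.500000.

E[X] = 175/2 = 87.500000.


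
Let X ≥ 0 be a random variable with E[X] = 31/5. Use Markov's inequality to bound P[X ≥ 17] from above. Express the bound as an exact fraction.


μ = E[X] = 31/5, a = 17.
Markov: P[X ≥ 17] ≤ μ/a = (31/5)/17 = 31/85.
Numerically: ≈ 0.3647.
(Since a = 17 > μ = 6.2000, the bound 31/85 is < 1 and informative.)

P[X ≥ 17] ≤ 31/85 ≈ 0.3647.


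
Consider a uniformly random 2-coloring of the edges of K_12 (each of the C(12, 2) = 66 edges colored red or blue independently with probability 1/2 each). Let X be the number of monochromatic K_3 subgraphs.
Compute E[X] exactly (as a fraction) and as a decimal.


Let X = Σ_S X_S over the C(12, 3) = 220 subsets S of size 3, where X_S = 1 if the K_3 on S is monochromatic.
For a fixed S, the K_3 on S has C(3, 2) = 3 edges. P[all 3 edges red] = (1/2)^3, and likewise for blue, so P[monochromatic] = 2·(1/2)^3 = 2^{1 − 3} = 1/4.
By linearity of expectation: E[X] = C(12, 3) · 2^{1 − 3} = 220 · 1/4 = 55.
Numerically: E[X] ≈ 55.00000.

E[X] = C(12,3)·2^(1−C(3,2)) = 55 ≈ 55.00000.


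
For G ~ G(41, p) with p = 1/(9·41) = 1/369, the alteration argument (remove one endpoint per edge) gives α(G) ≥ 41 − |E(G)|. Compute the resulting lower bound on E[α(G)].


E[|E(G)|] = C(41, 2)·p = 820 · (1/369) = 20/9.
E[α(G)] ≥ n − E[|E(G)|] = 41 − 20/9 = 349/9.
Numerically: ≈ 38.777778.
(This is only a lower bound; the true E[α(G)] may be larger.)

E[α(G)] ≥ 349/9 ≈ 38.777778.


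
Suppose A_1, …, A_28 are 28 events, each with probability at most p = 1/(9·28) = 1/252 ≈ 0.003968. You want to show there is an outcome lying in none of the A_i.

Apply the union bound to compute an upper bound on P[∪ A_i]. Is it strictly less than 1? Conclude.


Union bound: P[∪_{i=1}^{28} A_i] ≤ Σ_i P[A_i] ≤ 28·p = 28·(1/252) = 1/9.
Numerically: 1/9 ≈ 0.111111.
Is 1/9 < 1? YES.
Since P[∪ A_i] ≤ 1/9 < 1, the complement has P[∩ A_i^c] ≥ 1 − 1/9 = 8/9 > 0, so some outcome avoids every A_i.

28·p = 1/9 ≈ 0.111111; existence CERTIFIED by the union bound.


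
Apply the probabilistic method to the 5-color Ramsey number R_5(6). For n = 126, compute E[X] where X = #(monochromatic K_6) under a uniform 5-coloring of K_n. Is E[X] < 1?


E[X] = C(126, 6) · 5^{1 − 15} = 4925156775 · 5^{−14} = 4925156775/6103515625.
As a reduced fraction: E[X] = 197006271/244140625 ≈ 0.806938.
Is E[X] < 1? YES.
Since E[X] < 1, there exists a 5-coloring of K_{126} with no monochromatic K_6; hence R_5(6) > 126.

E[X] = 197006271/244140625 ≈ 0.806938; E[X] < 1, so R_5(6) > 126.


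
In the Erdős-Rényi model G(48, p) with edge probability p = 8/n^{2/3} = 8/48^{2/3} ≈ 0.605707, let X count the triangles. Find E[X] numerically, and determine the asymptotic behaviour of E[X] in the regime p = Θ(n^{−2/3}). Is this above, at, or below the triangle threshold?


Number of potential triangles: C(48, 3) = 17296.
Each occurs with probability p³ ≈ (0.605707)³ ≈ 2.22222222e-01.
By linearity: E[X] = C(48, 3)·p³ ≈ 17296 · 2.22222222e-01 ≈ 3843.555556.
Since α = 2/3 < 1, p = c/n^{2/3} ≫ 1/n is above the triangle threshold p ~ 1/n. Asymptotically E[X] ~ (c³/6)·n^{3(1−α)} = (8³/6)·n^{1} → ∞; triangles are abundant w.h.p.

E[X] ≈ 3843.555556; in regime p = Θ(1/n^{2/3}) E[X] diverges (above the triangle threshold p ~ 1/n).


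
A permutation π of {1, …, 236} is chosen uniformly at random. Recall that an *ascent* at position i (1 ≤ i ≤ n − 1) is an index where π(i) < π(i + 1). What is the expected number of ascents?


Write X = Σ X_I over i = 1, …, 235, with X_I the indicator of one ascent.
There are 235 indicators.
For each fixed i, the pair (π(i), π(i+1)) is a uniformly random ordered pair of distinct values from {1, …, 236}; by symmetry P[π(i) < π(i+1)] = 1/2.
By linearity: E[X] = 235 · (1/2) = (236 − 1) · (1/2) = 235/2 ≈ 117.50000.

E[X] = 235/2 = 117.50000.


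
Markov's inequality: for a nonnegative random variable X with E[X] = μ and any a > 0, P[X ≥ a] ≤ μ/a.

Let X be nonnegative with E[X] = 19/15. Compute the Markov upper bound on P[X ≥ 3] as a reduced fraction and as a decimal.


μ = E[X] = 19/15, a = 3.
Markov: P[X ≥ 3] ≤ μ/a = (19/15)/3 = 19/45.
Numerically: ≈ 0.42222.
(Since a = 3 > μ = 1.26667, the bound 19/45 is < 1 and informative.)

P[X ≥ 3] ≤ 19/45 ≈ 0.42222.


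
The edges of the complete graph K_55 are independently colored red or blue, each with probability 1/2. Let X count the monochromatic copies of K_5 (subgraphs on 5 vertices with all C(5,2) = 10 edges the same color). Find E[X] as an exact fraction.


Let X = Σ_S X_S over the C(55, 5) = 3478761 subsets S of size 5, where X_S = 1 if the K_5 on S is monochromatic.
For a fixed S, the K_5 on S has C(5, 2) = 10 edges. P[all 10 edges red] = (1/2)^10, and likewise for blue, so P[monochromatic] = 2·(1/2)^10 = 2^{1 − 10} = 1/512.
By linearity of expectation: E[X] = C(55, 5) · 2^{1 − 10} = 3478761 · 1/512 = 3478761/512.
Numerically: E[X] ≈ 6794.45508.

E[X] = C(55,5)·2^(1−C(5,2)) = 3478761/512 ≈ 6794.45508.


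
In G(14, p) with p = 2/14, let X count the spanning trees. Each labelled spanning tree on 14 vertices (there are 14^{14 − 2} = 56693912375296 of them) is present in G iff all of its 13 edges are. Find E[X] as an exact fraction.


K_14 has 14^{14 − 2} = 56693912375296 labelled spanning trees.
For each such spanning tree H, let X_H = 1 if all 13 edges of H are present in G. Then P[X_H = 1] = p^{13} = (1/7)^{13} = 1/96889010407.
Summing the indicators: E[X] = Σ_H E[X_H] = 56693912375296 · p^{13} = 56693912375296 · 1/96889010407 = 4096/7.
Numerically: E[X] ≈ 585.

E[X] = 56693912375296 · (1/7)^{13} = 4096/7 ≈ 585.


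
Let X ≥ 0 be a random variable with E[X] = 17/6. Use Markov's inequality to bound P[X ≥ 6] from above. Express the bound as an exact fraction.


μ = E[X] = 17/6, a = 6.
Markov: P[X ≥ 6] ≤ μ/a = (17/6)/6 = 17/36.
Numerically: ≈ 0.472.
(Since a = 6 > μ = 2.833, the bound 17/36 is < 1 and informative.)

P[X ≥ 6] ≤ 17/36 ≈ 0.472.


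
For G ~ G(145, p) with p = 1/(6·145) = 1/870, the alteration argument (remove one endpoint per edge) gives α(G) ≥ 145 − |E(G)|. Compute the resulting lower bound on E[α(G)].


E[|E(G)|] = C(145, 2)·p = 10440 · (1/870) = 12.
E[α(G)] ≥ n − E[|E(G)|] = 145 − 12 = 133.
Numerically: ≈ 133.000.
(This is only a lower bound; the true E[α(G)] may be larger.)

E[α(G)] ≥ 133 ≈ 133.000.


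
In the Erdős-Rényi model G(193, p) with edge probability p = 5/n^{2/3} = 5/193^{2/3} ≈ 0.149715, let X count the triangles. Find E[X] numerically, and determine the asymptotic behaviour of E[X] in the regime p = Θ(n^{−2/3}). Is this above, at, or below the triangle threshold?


Number of potential triangles: C(193, 3) = 1179616.
Each occurs with probability p³ ≈ (0.149715)³ ≈ 3.35579479e-03.
By linearity: E[X] = C(193, 3)·p³ ≈ 1179616 · 3.35579479e-03 ≈ 3958.549223.
Since α = 2/3 < 1, p = c/n^{2/3} ≫ 1/n is above the triangle threshold p ~ 1/n. Asymptotically E[X] ~ (c³/6)·n^{3(1−α)} = (5³/6)·n^{1} → ∞; triangles are abundant w.h.p.

E[X] ≈ 3958.549223; in regime p = Θ(1/n^{2/3}) E[X] diverges (above the triangle threshold p ~ 1/n).


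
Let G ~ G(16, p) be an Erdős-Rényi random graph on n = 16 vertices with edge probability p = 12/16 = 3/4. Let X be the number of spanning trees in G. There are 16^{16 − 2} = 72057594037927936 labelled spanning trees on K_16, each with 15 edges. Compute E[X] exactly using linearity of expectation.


K_16 has 16^{16 − 2} = 72057594037927936 labelled spanning trees.
For each such spanning tree H, let X_H = 1 if all 15 edges of H are present in G. Then P[X_H = 1] = p^{15} = (3/4)^{15} = 14348907/1073741824.
By linearity of expectation: E[X] = Σ_H E[X_H] = 72057594037927936 · p^{15} = 72057594037927936 · 14348907/1073741824 = 962938848411648.
Numerically: E[X] ≈ 9.629e+14.

E[X] = 72057594037927936 · (3/4)^{15} = 962938848411648 ≈ 9.629e+14.


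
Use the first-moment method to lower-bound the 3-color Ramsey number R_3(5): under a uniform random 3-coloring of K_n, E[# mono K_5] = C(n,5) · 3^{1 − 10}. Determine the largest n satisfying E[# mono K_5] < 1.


We need C(n, 5) · 3^{1 − 10} < 1, i.e. C(n, 5) < 3^{10 − 1} = 19683.
Check values of n near the boundary:
  n = 18: C(18, 5) = 8568; 8568 < 19683? YES
  n = 19: C(19, 5) = 11628; 11628 < 19683? YES
  n = 20: C(20, 5) = 15504; 15504 < 19683? YES
  n = 21: C(21, 5) = 20349; 20349 < 19683? NO
The largest n with C(n, 5) < 19683 is n = 20 (where E[X] = 5168/6561 ≈ 0.788). Hence R_3(5) > 20, i.e. R_3(5) ≥ 21.

Largest n = 20; hence R_3(5) > 20.


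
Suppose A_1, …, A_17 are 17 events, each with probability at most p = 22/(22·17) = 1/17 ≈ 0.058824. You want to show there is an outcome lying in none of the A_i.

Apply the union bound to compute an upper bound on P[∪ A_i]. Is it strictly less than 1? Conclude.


Union bound: P[∪_{i=1}^{17} A_i] ≤ Σ_i P[A_i] ≤ 17·p = 17·(1/17) = 1.
Numerically: 1 ≈ 1.000000.
Is 1 < 1? NO.
Since the bound 1 is ≥ 1, the union bound is uninformative here; it does NOT by itself certify existence.

17·p = 1 ≈ 1.000000; existence NOT certified by the union bound.


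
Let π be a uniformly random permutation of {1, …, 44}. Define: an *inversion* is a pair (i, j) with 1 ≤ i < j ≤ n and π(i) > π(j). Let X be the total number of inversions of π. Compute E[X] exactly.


Write X = Σ X_I over the C(44, 2) = 946 pairs i < j, with X_I the indicator of one inversion.
There are 946 indicators.
For each fixed pair i < j, the values π(i) and π(j) are two distinct elements of {1, …, 44} in uniformly random order; by symmetry P[π(i) > π(j)] = 1/2.
By linearity: E[X] = 946 · (1/2) = C(44, 2) · (1/2) = 946/2 = 473 ≈ 473.000000.

E[X] = 473 = 473.000000.


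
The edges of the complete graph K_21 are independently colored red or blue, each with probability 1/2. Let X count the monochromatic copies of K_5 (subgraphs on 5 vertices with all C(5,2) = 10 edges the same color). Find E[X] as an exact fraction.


Let X = Σ_S X_S over the C(21, 5) = 20349 subsets S of size 5, where X_S = 1 if the K_5 on S is monochromatic.
For a fixed S, the K_5 on S has C(5, 2) = 10 edges. P[all 10 edges red] = (1/2)^10, and likewise for blue, so P[monochromatic] = 2·(1/2)^10 = 2^{1 − 10} = 1/512.
Summing: E[X] = C(21, 5) · 2^{1 − 10} = 20349 · 1/512 = 20349/512.
Numerically: E[X] ≈ 39.744141.

E[X] = C(21,5)·2^(1−C(5,2)) = 20349/512 ≈ 39.744141.


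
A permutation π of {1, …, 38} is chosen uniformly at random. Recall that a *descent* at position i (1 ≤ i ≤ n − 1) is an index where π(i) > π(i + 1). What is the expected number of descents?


Write X = Σ X_I over i = 1, …, 37, with X_I the indicator of one descent.
There are 37 indicators.
For each fixed i, the pair (π(i), π(i+1)) is a uniformly random ordered pair of distinct values from {1, …, 38}; by symmetry P[π(i) > π(i+1)] = 1/2.
By linearity: E[X] = 37 · (1/2) = (38 − 1) · (1/2) = 37/2 ≈ 18.500000.

E[X] = 37/2 = 18.500000.


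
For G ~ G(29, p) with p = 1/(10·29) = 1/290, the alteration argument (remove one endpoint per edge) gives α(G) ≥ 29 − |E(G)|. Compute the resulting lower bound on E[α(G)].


E[|E(G)|] = C(29, 2)·p = 406 · (1/290) = 7/5.
E[α(G)] ≥ n − E[|E(G)|] = 29 − 7/5 = 138/5.
Numerically: ≈ 27.600000.
(This is only a lower bound; the true E[α(G)] may be larger.)

E[α(G)] ≥ 138/5 ≈ 27.600000.


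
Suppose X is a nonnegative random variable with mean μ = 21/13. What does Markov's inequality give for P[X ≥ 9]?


μ = E[X] = 21/13, a = 9.
Markov: P[X ≥ 9] ≤ μ/a = (21/13)/9 = 7/39.
Numerically: ≈ 0.1795.
(Since a = 9 > μ = 1.6154, the bound 7/39 is < 1 and informative.)

P[X ≥ 9] ≤ 7/39 ≈ 0.1795.


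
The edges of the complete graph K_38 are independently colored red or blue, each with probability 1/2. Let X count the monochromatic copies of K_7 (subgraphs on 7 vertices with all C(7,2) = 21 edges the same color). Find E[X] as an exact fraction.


Let X = Σ_S X_S over the C(38, 7) = 12620256 subsets S of size 7, where X_S = 1 if the K_7 on S is monochromatic.
For a fixed S, the K_7 on S has C(7, 2) = 21 edges. P[all 21 edges red] = (1/2)^21, and likewise for blue, so P[monochromatic] = 2·(1/2)^21 = 2^{1 − 21} = 1/1048576.
By linearity: E[X] = C(38, 7) · 2^{1 − 21} = 12620256 · 1/1048576 = 394383/32768.
Numerically: E[X] ≈ 12.0356.

E[X] = C(38,7)·2^(1−C(7,2)) = 394383/32768 ≈ 12.0356.


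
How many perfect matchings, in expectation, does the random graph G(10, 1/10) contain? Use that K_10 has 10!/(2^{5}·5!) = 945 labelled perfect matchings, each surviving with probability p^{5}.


K_10 has 10!/(2^{5}·5!) = 945 labelled perfect matchings.
For each such perfect matching H, let X_H = 1 if all 5 edges of H are present in G. Then P[X_H = 1] = p^{5} = (1/10)^{5} = 1/100000.
By linearity of expectation: E[X] = Σ_H E[X_H] = 945 · p^{5} = 945 · 1/100000 = 189/20000.
Numerically: E[X] ≈ 0.00945.

E[X] = 945 · (1/10)^{5} = 189/20000 ≈ 0.00945.


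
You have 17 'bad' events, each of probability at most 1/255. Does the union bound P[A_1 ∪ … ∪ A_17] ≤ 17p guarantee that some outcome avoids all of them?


Union bound: P[∪_{i=1}^{17} A_i] ≤ Σ_i P[A_i] ≤ 17·p = 17·(1/255) = 1/15.
Numerically: 1/15 ≈ 0.067.
Is 1/15 < 1? YES.
Since P[∪ A_i] ≤ 1/15 < 1, the complement has P[∩ A_i^c] ≥ 1 − 1/15 = 14/15 > 0, so some outcome avoids every A_i.

17·p = 1/15 ≈ 0.067; existence CERTIFIED by the union bound.


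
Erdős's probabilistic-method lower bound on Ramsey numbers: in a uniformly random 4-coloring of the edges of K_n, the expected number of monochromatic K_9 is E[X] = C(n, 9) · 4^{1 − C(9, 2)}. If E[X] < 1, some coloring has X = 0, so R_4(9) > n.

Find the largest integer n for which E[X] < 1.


We need C(n, 9) · 4^{1 − 36} < 1, i.e. C(n, 9) < 4^{36 − 1} = 1180591620717411303424.
Check values of n near the boundary:
  n = 913: C(913, 9) = 1167605542753639808390; 1167605542753639808390 < 1180591620717411303424? YES
  n = 914: C(914, 9) = 1179217089587653905932; 1179217089587653905932 < 1180591620717411303424? YES
  n = 915: C(915, 9) = 1190931166636537885130; 1190931166636537885130 < 1180591620717411303424? NO
  n = 916: C(916, 9) = 1202748565202942340440; 1202748565202942340440 < 1180591620717411303424? NO
The largest n with C(n, 9) < 1180591620717411303424 is n = 914 (where E[X] = 294804272396913476483/295147905179352825856 ≈ 0.9988). Hence R_4(9) > 914, i.e. R_4(9) ≥ 915.

Largest n = 914; hence R_4(9) > 914.


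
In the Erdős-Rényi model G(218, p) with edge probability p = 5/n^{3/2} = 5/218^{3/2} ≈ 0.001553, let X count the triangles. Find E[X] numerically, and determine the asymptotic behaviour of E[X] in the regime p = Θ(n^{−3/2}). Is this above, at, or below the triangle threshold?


Number of potential triangles: C(218, 3) = 1703016.
Each occurs with probability p³ ≈ (0.001553)³ ≈ 3.748485e-09.
By linearity: E[X] = C(218, 3)·p³ ≈ 1703016 · 3.748485e-09 ≈ 0.0064.
Since α = 3/2 > 1, p = c/n^{3/2} = o(1/n) is below the triangle threshold p ~ 1/n. Asymptotically E[X] ~ (c³/6)·n^{3(1−α)} = (5³/6)·n^{-1.5} → 0, so by Markov's inequality G has no triangles w.h.p.

E[X] ≈ 0.0064; in regime p = Θ(1/n^{3/2}) E[X] tends to 0 (below the triangle threshold p ~ 1/n).


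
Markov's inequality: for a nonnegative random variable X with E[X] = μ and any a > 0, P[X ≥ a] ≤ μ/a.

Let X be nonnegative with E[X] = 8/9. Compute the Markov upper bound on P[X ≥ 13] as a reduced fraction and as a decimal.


μ = E[X] = 8/9, a = 13.
Markov: P[X ≥ 13] ≤ μ/a = (8/9)/13 = 8/117.
Numerically: ≈ 0.068376.
(Since a = 13 > μ = 0.888889, the bound 8/117 is < 1 and informative.)

P[X ≥ 13] ≤ 8/117 ≈ 0.068376.


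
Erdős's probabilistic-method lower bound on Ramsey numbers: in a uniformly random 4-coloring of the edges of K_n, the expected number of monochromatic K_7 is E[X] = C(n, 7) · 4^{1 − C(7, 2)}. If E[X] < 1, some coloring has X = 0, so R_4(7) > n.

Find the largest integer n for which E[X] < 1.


We need C(n, 7) · 4^{1 − 21} < 1, i.e. C(n, 7) < 4^{21 − 1} = 1099511627776.
Check values of n near the boundary:
  n = 178: C(178, 7) = 996867063280; 996867063280 < 1099511627776? YES
  n = 179: C(179, 7) = 1037437234460; 1037437234460 < 1099511627776? YES
  n = 180: C(180, 7) = 1079414463600; 1079414463600 < 1099511627776? YES
  n = 181: C(181, 7) = 1122839183400; 1122839183400 < 1099511627776? NO
  n = 182: C(182, 7) = 1167752750736; 1167752750736 < 1099511627776? NO
The largest n with C(n, 7) < 1099511627776 is n = 180 (where E[X] = 67463403975/68719476736 ≈ 0.981722). Hence R_4(7) > 180, i.e. R_4(7) ≥ 181.

Largest n = 180; hence R_4(7) > 180.


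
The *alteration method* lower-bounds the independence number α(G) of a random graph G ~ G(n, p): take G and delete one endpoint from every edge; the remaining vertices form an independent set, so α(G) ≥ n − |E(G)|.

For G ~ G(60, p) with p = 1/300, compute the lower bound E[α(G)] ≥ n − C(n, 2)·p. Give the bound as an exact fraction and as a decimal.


E[|E(G)|] = C(60, 2)·p = 1770 · (1/300) = 59/10.
E[α(G)] ≥ n − E[|E(G)|] = 60 − 59/10 = 541/10.
Numerically: ≈ 54.10000.
(This is only a lower bound; the true E[α(G)] may be larger.)

E[α(G)] ≥ 541/10 ≈ 54.10000.


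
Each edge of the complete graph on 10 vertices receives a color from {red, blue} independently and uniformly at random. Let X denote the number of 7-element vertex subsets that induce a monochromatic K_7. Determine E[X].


Let X = Σ_S X_S over the C(10, 7) = 120 subsets S of size 7, where X_S = 1 if the K_7 on S is monochromatic.
For a fixed S, the K_7 on S has C(7, 2) = 21 edges. P[all 21 edges red] = (1/2)^21, and likewise for blue, so P[monochromatic] = 2·(1/2)^21 = 2^{1 − 21} = 1/1048576.
By linearity of expectation: E[X] = C(10, 7) · 2^{1 − 21} = 120 · 1/1048576 = 15/131072.
Numerically: E[X] ≈ 0.0001.

E[X] = C(10,7)·2^(1−C(7,2)) = 15/131072 ≈ 0.0001.


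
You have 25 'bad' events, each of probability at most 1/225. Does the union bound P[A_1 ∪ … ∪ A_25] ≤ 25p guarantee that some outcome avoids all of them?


Union bound: P[∪_{i=1}^{25} A_i] ≤ Σ_i P[A_i] ≤ 25·p = 25·(1/225) = 1/9.
Numerically: 1/9 ≈ 0.1111.
Is 1/9 < 1? YES.
Since P[∪ A_i] ≤ 1/9 < 1, the complement has P[∩ A_i^c] ≥ 1 − 1/9 = 8/9 > 0, so some outcome avoids every A_i.

25·p = 1/9 ≈ 0.1111; existence CERTIFIED by the union bound.


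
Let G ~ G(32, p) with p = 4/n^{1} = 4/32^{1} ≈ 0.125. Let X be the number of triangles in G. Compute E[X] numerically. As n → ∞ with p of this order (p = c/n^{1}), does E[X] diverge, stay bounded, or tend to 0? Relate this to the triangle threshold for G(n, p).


Number of potential triangles: C(32, 3) = 4960.
Each occurs with probability p³ ≈ (0.125)³ ≈ 1.9531250e-03.
By linearity: E[X] = C(32, 3)·p³ ≈ 4960 · 1.9531250e-03 ≈ 9.68750.
Here α = 1, so p = 4/n is exactly at the triangle threshold p ~ 1/n. Asymptotically E[X] → c³/6 = 4³/6 = 32/3 ≈ 10.66667, a bounded constant. In this regime the triangle count is asymptotically Poisson(c³/6).

E[X] ≈ 9.68750; in regime p = Θ(1/n^{1}) E[X] stays bounded (at the triangle threshold p ~ 1/n).


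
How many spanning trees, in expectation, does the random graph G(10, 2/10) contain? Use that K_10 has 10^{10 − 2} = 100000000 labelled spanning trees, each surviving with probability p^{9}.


K_10 has 10^{10 − 2} = 100000000 labelled spanning trees.
For each such spanning tree H, let X_H = 1 if all 9 edges of H are present in G. Then P[X_H = 1] = p^{9} = (1/5)^{9} = 1/1953125.
By linearity: E[X] = Σ_H E[X_H] = 100000000 · p^{9} = 100000000 · 1/1953125 = 256/5.
Numerically: E[X] ≈ 51.2.

E[X] = 100000000 · (1/5)^{9} = 256/5 ≈ 51.2.


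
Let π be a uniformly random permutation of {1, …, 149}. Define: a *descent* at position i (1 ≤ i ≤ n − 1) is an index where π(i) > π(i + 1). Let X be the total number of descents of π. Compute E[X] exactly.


Write X = Σ X_I over i = 1, …, 148, with X_I the indicator of one descent.
There are 148 indicators.
For each fixed i, the pair (π(i), π(i+1)) is a uniformly random ordered pair of distinct values from {1, …, 149}; by symmetry P[π(i) > π(i+1)] = 1/2.
By linearity: E[X] = 148 · (1/2) = (149 − 1) · (1/2) = 74 ≈ 74.000.

E[X] = 74 = 74.000.


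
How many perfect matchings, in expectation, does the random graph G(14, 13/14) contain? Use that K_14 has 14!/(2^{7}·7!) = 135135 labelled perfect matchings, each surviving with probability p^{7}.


K_14 has 14!/(2^{7}·7!) = 135135 labelled perfect matchings.
For each such perfect matching H, let X_H = 1 if all 7 edges of H are present in G. Then P[X_H = 1] = p^{7} = (13/14)^{7} = 62748517/105413504.
Summing the indicators: E[X] = Σ_H E[X_H] = 135135 · p^{7} = 135135 · 62748517/105413504 = 1211360120685/15059072.
Numerically: E[X] ≈ 80440.6.

E[X] = 135135 · (13/14)^{7} = 1211360120685/15059072 ≈ 80440.6.


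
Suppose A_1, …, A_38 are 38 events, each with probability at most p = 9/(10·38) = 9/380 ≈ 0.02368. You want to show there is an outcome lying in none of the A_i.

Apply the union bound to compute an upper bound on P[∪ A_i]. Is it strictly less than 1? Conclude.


Union bound: P[∪_{i=1}^{38} A_i] ≤ Σ_i P[A_i] ≤ 38·p = 38·(9/380) = 9/10.
Numerically: 9/10 ≈ 0.90000.
Is 9/10 < 1? YES.
Since P[∪ A_i] ≤ 9/10 < 1, the complement has P[∩ A_i^c] ≥ 1 − 9/10 = 1/10 > 0, so some outcome avoids every A_i.

38·p = 9/10 ≈ 0.90000; existence CERTIFIED by the union bound.


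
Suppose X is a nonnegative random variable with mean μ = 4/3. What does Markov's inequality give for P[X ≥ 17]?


μ = E[X] = 4/3, a = 17.
Markov: P[X ≥ 17] ≤ μ/a = (4/3)/17 = 4/51.
Numerically: ≈ 0.07843.
(Since a = 17 > μ = 1.33333, the bound 4/51 is < 1 and informative.)

P[X ≥ 17] ≤ 4/51 ≈ 0.07843.


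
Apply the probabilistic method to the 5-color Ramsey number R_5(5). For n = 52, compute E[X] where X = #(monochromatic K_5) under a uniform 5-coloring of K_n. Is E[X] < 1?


E[X] = C(52, 5) · 5^{1 − 10} = 2598960 · 5^{−9} = 2598960/1953125.
As a reduced fraction: E[X] = 519792/390625 ≈ 1.331.
Is E[X] < 1? NO.
Since E[X] ≥ 1, the first-moment bound is inconclusive at n = 52; it does NOT by itself certify R_5(5) > 52.

E[X] = 519792/390625 ≈ 1.331; E[X] ≥ 1; first-moment method inconclusive here.


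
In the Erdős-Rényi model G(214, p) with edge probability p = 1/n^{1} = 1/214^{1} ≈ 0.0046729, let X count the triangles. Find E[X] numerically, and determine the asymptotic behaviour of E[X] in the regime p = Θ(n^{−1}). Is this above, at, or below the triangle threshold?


Number of potential triangles: C(214, 3) = 1610564.
Each occurs with probability p³ ≈ (0.0046729)³ ≈ 1.02037235e-07.
By linearity: E[X] = C(214, 3)·p³ ≈ 1610564 · 1.02037235e-07 ≈ 0.164337.
Here α = 1, so p = 1/n is exactly at the triangle threshold p ~ 1/n. Asymptotically E[X] → c³/6 = 1³/6 = 1/6 ≈ 0.166667, a bounded constant. In this regime the triangle count is asymptotically Poisson(c³/6).

E[X] ≈ 0.164337; in regime p = Θ(1/n^{1}) E[X] stays bounded (at the triangle threshold p ~ 1/n).


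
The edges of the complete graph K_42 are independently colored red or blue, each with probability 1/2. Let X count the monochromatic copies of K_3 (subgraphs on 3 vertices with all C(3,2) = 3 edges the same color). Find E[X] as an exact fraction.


Let X = Σ_S X_S over the C(42, 3) = 11480 subsets S of size 3, where X_S = 1 if the K_3 on S is monochromatic.
For a fixed S, the K_3 on S has C(3, 2) = 3 edges. P[all 3 edges red] = (1/2)^3, and likewise for blue, so P[monochromatic] = 2·(1/2)^3 = 2^{1 − 3} = 1/4.
By linearity: E[X] = C(42, 3) · 2^{1 − 3} = 11480 · 1/4 = 2870.
Numerically: E[X] ≈ 2870.0000.

E[X] = C(42,3)·2^(1−C(3,2)) = 2870 ≈ 2870.0000.


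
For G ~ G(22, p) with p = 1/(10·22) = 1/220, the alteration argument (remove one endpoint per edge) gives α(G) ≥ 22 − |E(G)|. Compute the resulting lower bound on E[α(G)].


E[|E(G)|] = C(22, 2)·p = 231 · (1/220) = 21/20.
E[α(G)] ≥ n − E[|E(G)|] = 22 − 21/20 = 419/20.
Numerically: ≈ 20.950.
(This is only a lower bound; the true E[α(G)] may be larger.)

E[α(G)] ≥ 419/20 ≈ 20.950.


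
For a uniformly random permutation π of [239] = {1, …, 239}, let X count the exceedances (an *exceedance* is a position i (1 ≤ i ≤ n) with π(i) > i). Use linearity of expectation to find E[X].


Write X = Σ_{i=1}^{239} X_i, where X_i = 1_{π(i) > i}.
For each fixed i, π(i) is uniform over {1, …, 239} (marginal of a uniform permutation), so P[π(i) > i] = (n − i)/n. Summing: Σ_{i=1}^{239} (n − i)/n = (0 + 1 + … + 238)/239 = 239(239 − 1)/(2·239) = (239 − 1)/2.
Hence E[X] = Σ_{i=1}^{239} (239 − i)/239 = 119 ≈ 119.00000.

E[X] = 119 = 119.00000.


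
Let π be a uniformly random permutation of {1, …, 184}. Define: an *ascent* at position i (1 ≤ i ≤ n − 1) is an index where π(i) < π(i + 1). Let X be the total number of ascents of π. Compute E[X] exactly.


Write X = Σ X_I over i = 1, …, 183, with X_I the indicator of one ascent.
There are 183 indicators.
For each fixed i, the pair (π(i), π(i+1)) is a uniformly random ordered pair of distinct values from {1, …, 184}; by symmetry P[π(i) < π(i+1)] = 1/2.
By linearity: E[X] = 183 · (1/2) = (184 − 1) · (1/2) = 183/2 ≈ 91.500000.

E[X] = 183/2 = 91.500000.


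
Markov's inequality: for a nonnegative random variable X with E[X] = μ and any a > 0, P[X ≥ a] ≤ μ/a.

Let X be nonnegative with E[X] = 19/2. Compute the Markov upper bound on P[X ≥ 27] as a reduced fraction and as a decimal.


μ = E[X] = 19/2, a = 27.
Markov: P[X ≥ 27] ≤ μ/a = (19/2)/27 = 19/54.
Numerically: ≈ 0.351852.
(Since a = 27 > μ = 9.500000, the bound 19/54 is < 1 and informative.)

P[X ≥ 27] ≤ 19/54 ≈ 0.351852.


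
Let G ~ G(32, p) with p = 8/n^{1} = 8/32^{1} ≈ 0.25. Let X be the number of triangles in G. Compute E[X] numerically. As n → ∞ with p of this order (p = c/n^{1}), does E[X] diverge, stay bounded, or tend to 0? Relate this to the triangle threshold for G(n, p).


Number of potential triangles: C(32, 3) = 4960.
Each occurs with probability p³ ≈ (0.25)³ ≈ 1.56250e-02.
By linearity: E[X] = C(32, 3)·p³ ≈ 4960 · 1.56250e-02 ≈ 77.500.
Here α = 1, so p = 8/n is exactly at the triangle threshold p ~ 1/n. Asymptotically E[X] → c³/6 = 8³/6 = 256/3 ≈ 85.333, a bounded constant. In this regime the triangle count is asymptotically Poisson(c³/6).

E[X] ≈ 77.500; in regime p = Θ(1/n^{1}) E[X] stays bounded (at the triangle threshold p ~ 1/n).


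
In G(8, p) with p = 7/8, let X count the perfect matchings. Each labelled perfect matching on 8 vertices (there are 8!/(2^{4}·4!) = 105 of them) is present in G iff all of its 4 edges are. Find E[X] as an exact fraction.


K_8 has 8!/(2^{4}·4!) = 105 labelled perfect matchings.
For each such perfect matching H, let X_H = 1 if all 4 edges of H are present in G. Then P[X_H = 1] = p^{4} = (7/8)^{4} = 2401/4096.
By linearity of expectation: E[X] = Σ_H E[X_H] = 105 · p^{4} = 105 · 2401/4096 = 252105/4096.
Numerically: E[X] ≈ 61.55.

E[X] = 105 · (7/8)^{4} = 252105/4096 ≈ 61.55.


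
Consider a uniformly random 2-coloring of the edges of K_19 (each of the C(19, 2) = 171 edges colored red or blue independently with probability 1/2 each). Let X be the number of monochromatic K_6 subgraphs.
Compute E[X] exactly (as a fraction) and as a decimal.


Let X = Σ_S X_S over the C(19, 6) = 27132 subsets S of size 6, where X_S = 1 if the K_6 on S is monochromatic.
For a fixed S, the K_6 on S has C(6, 2) = 15 edges. P[all 15 edges red] = (1/2)^15, and likewise for blue, so P[monochromatic] = 2·(1/2)^15 = 2^{1 − 15} = 1/16384.
Summing: E[X] = C(19, 6) · 2^{1 − 15} = 27132 · 1/16384 = 6783/4096.
Numerically: E[X] ≈ 1.656.

E[X] = C(19,6)·2^(1−C(6,2)) = 6783/4096 ≈ 1.656.


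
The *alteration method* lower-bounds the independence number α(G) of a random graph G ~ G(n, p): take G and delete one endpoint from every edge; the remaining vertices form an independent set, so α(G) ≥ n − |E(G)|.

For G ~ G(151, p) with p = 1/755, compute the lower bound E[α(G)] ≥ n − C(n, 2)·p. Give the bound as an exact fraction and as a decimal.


E[|E(G)|] = C(151, 2)·p = 11325 · (1/755) = 15.
E[α(G)] ≥ n − E[|E(G)|] = 151 − 15 = 136.
Numerically: ≈ 136.000000.
(This is only a lower bound; the true E[α(G)] may be larger.)

E[α(G)] ≥ 136 ≈ 136.000000.


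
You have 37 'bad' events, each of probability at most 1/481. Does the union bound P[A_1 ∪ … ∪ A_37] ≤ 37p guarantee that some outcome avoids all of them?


Union bound: P[∪_{i=1}^{37} A_i] ≤ Σ_i P[A_i] ≤ 37·p = 37·(1/481) = 1/13.
Numerically: 1/13 ≈ 0.0769231.
Is 1/13 < 1? YES.
Since P[∪ A_i] ≤ 1/13 < 1, the complement has P[∩ A_i^c] ≥ 1 − 1/13 = 12/13 > 0, so some outcome avoids every A_i.

37·p = 1/13 ≈ 0.0769231; existence CERTIFIED by the union bound.


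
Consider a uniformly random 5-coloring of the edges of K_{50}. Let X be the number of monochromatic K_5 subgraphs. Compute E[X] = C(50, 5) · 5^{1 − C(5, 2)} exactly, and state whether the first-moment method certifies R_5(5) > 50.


E[X] = C(50, 5) · 5^{1 − 10} = 2118760 · 5^{−9} = 2118760/1953125.
As a reduced fraction: E[X] = 423752/390625 ≈ 1.0848.
Is E[X] < 1? NO.
Since E[X] ≥ 1, the first-moment bound is inconclusive at n = 50; it does NOT by itself certify R_5(5) > 50.

E[X] = 423752/390625 ≈ 1.0848; E[X] ≥ 1; first-moment method inconclusive here.


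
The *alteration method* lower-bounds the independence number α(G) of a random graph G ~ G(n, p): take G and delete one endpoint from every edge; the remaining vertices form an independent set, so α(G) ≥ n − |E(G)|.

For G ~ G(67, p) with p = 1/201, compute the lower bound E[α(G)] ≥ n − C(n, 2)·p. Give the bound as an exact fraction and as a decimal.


E[|E(G)|] = C(67, 2)·p = 2211 · (1/201) = 11.
E[α(G)] ≥ n − E[|E(G)|] = 67 − 11 = 56.
Numerically: ≈ 56.000000.
(This is only a lower bound; the true E[α(G)] may be larger.)

E[α(G)] ≥ 56 ≈ 56.000000.


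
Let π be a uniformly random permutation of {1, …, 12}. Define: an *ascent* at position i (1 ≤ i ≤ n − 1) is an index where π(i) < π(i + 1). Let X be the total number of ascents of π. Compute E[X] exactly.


Write X = Σ X_I over i = 1, …, 11, with X_I the indicator of one ascent.
There are 11 indicators.
For each fixed i, the pair (π(i), π(i+1)) is a uniformly random ordered pair of distinct values from {1, …, 12}; by symmetry P[π(i) < π(i+1)] = 1/2.
By linearity: E[X] = 11 · (1/2) = (12 − 1) · (1/2) = 11/2 ≈ 5.50000.

E[X] = 11/2 = 5.50000.
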